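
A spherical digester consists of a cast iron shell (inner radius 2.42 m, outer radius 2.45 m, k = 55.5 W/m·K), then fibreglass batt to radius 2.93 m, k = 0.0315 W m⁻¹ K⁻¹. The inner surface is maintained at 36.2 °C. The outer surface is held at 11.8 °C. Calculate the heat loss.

Q = 144 W

Resistance network (inner→outer):
  R_cast iron = (1/2.42 − 1/2.45)/(4πk) = 0.005060/(4π·55.5) = 7.255×10^-6 K/W
  R_fibreglass batt = (1/2.45 − 1/2.93)/(4πk) = 0.06687/(4π·0.0315) = 0.1689 K/W
ΣR = 7.255×10^-6 + 0.1689 = 0.1689 K/W
Q = ΔT/ΣR = (36.2 °C − 11.8 °C)/0.1689 = 144 W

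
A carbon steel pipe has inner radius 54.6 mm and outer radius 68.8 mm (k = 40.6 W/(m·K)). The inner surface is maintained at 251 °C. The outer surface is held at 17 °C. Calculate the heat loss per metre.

Q' = 258 kW/m

Q' = 2πk·ΔT/ln(r₂/r₁) = 2π × 40.6 × 234 / ln(0.0688/0.0546) = 2.58×10^5 W/m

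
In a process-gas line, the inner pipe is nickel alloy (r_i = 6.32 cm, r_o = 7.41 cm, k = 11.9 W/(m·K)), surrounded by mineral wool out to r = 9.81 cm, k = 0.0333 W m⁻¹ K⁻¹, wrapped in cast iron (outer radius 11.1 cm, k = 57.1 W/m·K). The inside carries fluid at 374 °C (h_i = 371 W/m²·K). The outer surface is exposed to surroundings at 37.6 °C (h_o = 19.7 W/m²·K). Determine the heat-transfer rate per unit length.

Series thermal resistances, inner to outer:
  R'_conv,in = 1/(2πr h) = 1/(2π·0.0632·371) = 0.006788 m·K/W
  R'_nickel alloy = ln(0.0741/0.0632)/(2πk) = 0.1591/(2π·11.9) = 0.002128 m·K/W
  R'_mineral wool = ln(0.0981/0.0741)/(2πk) = 0.2806/(2π·0.0333) = 1.341 m·K/W
  R'_cast iron = ln(0.111/0.0981)/(2πk) = 0.1235/(2π·57.1) = 3.444×10^-4 m·K/W
  R'_conv,out = 1/(2πr h) = 1/(2π·0.111·19.7) = 0.07278 m·K/W
ΣR = 0.006788 + 0.002128 + 1.341 + 3.444×10^-4 + 0.07278 = 1.423 m·K/W
Q' = ΔT/ΣR = (374 °C − 37.6 °C)/1.423 = 236 W/m

Q' = 236 W/m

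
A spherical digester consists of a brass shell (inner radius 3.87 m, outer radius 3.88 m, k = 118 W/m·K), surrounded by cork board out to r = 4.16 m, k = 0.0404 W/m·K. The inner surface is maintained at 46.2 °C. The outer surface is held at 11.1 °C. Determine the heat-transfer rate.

Q = 1030 W

Treat each layer as a resistance in series:
  R_brass = (1/3.87 − 1/3.88)/(4πk) = 6.660×10^-4/(4π·118) = 4.491×10^-7 K/W
  R_cork board = (1/3.88 − 1/4.16)/(4πk) = 0.01735/(4π·0.0404) = 0.03417 K/W
ΣR = 4.491×10^-7 + 0.03417 = 0.03417 K/W
Q = ΔT/ΣR = (46.2 °C − 11.1 °C)/0.03417 = 1030 W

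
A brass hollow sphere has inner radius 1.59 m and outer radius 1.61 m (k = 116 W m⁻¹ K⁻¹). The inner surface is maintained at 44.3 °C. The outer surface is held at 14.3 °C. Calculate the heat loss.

Q = 4πk·ΔT/(1/r₁ − 1/r₂) = 4π × 116 × 30 / (1/1.59 − 1/1.61) = 5.60×10^6 W

Q = 5.60×10^6 W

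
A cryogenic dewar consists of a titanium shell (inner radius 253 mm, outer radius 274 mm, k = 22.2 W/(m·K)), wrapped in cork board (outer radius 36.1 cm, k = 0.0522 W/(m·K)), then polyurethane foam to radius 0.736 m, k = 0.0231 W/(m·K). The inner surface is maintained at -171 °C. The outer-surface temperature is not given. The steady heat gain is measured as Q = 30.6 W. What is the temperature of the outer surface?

Series resistances:
  R_titanium = (1/0.253 − 1/0.274)/(4πk) = 0.3029/(4π·22.2) = 0.001086 K/W
  R_cork board = (1/0.274 − 1/0.361)/(4πk) = 0.8796/(4π·0.0522) = 1.341 K/W
  R_polyurethane foam = (1/0.361 − 1/0.736)/(4πk) = 1.411/(4π·0.0231) = 4.862 K/W
ΣR = 6.204 K/W
ΔT = Q·ΣR = 30.6 × 6.204 = 189.8 K
Heat flows inward, so T_out = T_in + ΔT = -171 + 189.8 = 18.8 °C

T_out = 18.8 °C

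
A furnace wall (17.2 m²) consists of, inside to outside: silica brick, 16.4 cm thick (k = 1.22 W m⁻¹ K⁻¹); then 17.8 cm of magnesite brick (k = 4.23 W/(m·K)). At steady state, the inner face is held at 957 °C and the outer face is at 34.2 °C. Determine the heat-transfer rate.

Q = 89.9 kW

Treat each layer as a resistance in series:
  R_silica brick = L/(kA) = 0.164/(1.22·17.2) = 0.007815 K/W
  R_magnesite brick = L/(kA) = 0.178/(4.23·17.2) = 0.002447 K/W
ΣR = 0.007815 + 0.002447 = 0.01026 K/W
Q = ΔT/ΣR = (957 °C − 34.2 °C)/0.01026 = 89900 W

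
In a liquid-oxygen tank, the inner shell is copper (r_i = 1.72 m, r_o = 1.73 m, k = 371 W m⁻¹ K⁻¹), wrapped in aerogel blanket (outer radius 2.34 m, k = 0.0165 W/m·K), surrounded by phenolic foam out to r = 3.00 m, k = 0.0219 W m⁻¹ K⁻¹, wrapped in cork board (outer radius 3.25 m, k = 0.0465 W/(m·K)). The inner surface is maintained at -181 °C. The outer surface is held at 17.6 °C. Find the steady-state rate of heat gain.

Q = 179 W

Series thermal resistances, inner to outer:
  R_copper = (1/1.72 − 1/1.73)/(4πk) = 0.003361/(4π·371) = 7.208×10^-7 K/W
  R_aerogel blanket = (1/1.73 − 1/2.34)/(4πk) = 0.1507/(4π·0.0165) = 0.7267 K/W
  R_phenolic foam = (1/2.34 − 1/3.00)/(4πk) = 0.09402/(4π·0.0219) = 0.3416 K/W
  R_cork board = (1/3.00 − 1/3.25)/(4πk) = 0.02564/(4π·0.0465) = 0.04388 K/W
ΣR = 7.208×10^-7 + 0.7267 + 0.3416 + 0.04388 = 1.112 K/W
Q = ΔT/ΣR = (-181 °C − 17.6 °C)/1.112 = -179 W
(Negative Q ⇒ heat flows inward; heat gain = 179 W.)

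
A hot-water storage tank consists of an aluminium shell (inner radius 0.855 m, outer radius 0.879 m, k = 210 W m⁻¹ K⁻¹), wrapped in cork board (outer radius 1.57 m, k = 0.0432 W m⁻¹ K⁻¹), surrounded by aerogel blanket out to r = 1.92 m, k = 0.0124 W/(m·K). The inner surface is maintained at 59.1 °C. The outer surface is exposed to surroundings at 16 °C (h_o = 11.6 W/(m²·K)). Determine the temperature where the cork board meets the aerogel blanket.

Series thermal resistances, inner to outer:
  R_aluminium = (1/0.855 − 1/0.879)/(4πk) = 0.03193/(4π·210) = 1.210×10^-5 K/W
  R_cork board = (1/0.879 − 1/1.57)/(4πk) = 0.5007/(4π·0.0432) = 0.9224 K/W
  R_aerogel blanket = (1/1.57 − 1/1.92)/(4πk) = 0.1161/(4π·0.0124) = 0.7451 K/W
  R_conv,out = 1/(4πr²h) = 1/(4π·1.92²·11.6) = 0.001861 K/W
ΣR = 1.210×10^-5 + 0.9224 + 0.7451 + 0.001861 = 1.669 K/W
Q = ΔT/ΣR = (59.1 °C − 16 °C)/1.669 = 25.82 W
From the inner boundary to the cork board/aerogel blanket interface, ΣR_partial = 0.9224 K/W.
T_interface = T_in − Q·ΣR_partial = 59.1 °C − (25.82)(0.9224) = 35.3 °C

T = 35.3 °C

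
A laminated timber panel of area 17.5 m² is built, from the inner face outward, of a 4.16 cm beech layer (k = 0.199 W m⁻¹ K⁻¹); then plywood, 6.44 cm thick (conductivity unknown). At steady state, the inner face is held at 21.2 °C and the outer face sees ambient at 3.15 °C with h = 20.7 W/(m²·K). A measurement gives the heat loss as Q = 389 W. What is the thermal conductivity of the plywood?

k = 0.116 W/m·K

ΣR = ΔT/Q = |21.2 − 3.15|/389 = 0.04640 K/W
Known resistances:
  R_beech = L/(kA) = 0.0416/(0.199·17.5) = 0.01195 K/W
  R_conv,out = 1/(hA) = 1/(20.7·17.5) = 0.002761 K/W
R_plywood = ΣR − ΣR_known = 0.04640 − 0.01471 = 0.03169 K/W
L/(kA) = 0.03169 ⇒ k = 0.0644/(0.03169·17.5) = 0.116 W/m·K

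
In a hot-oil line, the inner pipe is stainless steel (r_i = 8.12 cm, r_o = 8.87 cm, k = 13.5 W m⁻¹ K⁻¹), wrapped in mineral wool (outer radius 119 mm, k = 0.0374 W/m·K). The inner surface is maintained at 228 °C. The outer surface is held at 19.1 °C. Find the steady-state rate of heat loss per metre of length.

Treat each layer as a resistance in series:
  R'_stainless steel = ln(0.0887/0.0812)/(2πk) = 0.08834/(2π·13.5) = 0.001042 m·K/W
  R'_mineral wool = ln(0.119/0.0887)/(2πk) = 0.2939/(2π·0.0374) = 1.251 m·K/W
ΣR = 0.001042 + 1.251 = 1.252 m·K/W
Q' = ΔT/ΣR = (228 °C − 19.1 °C)/1.252 = 167 W/m

Q' = 167 W/m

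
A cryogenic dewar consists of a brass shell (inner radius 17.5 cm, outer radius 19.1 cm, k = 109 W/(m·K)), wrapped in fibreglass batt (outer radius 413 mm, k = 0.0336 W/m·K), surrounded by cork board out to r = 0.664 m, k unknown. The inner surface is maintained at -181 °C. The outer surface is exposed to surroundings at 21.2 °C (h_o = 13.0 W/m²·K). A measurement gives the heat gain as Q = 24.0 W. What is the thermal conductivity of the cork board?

ΣR = ΔT/Q = |-181 − 21.2|/24.0 = 8.425 K/W
Known resistances:
  R_brass = (1/0.175 − 1/0.191)/(4πk) = 0.4787/(4π·109) = 3.495×10^-4 K/W
  R_fibreglass batt = (1/0.191 − 1/0.413)/(4πk) = 2.814/(4π·0.0336) = 6.665 K/W
  R_conv,out = 1/(4πr²h) = 1/(4π·0.664²·13.0) = 0.01388 K/W
R_cork board = ΣR − ΣR_known = 8.425 − 6.679 = 1.746 K/W
(1/r₁−1/r₂)/(4πk) = 1.746 ⇒ k = 0.9153/(4π·1.746) = 0.0417 W/m·K

k = 0.0417 W/m·K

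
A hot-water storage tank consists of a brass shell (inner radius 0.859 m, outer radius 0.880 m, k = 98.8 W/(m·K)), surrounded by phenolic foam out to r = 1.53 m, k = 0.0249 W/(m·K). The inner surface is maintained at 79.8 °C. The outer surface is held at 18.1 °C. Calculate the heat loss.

Q = 40.0 W

Resistance network (inner→outer):
  R_brass = (1/0.859 − 1/0.880)/(4πk) = 0.02778/(4π·98.8) = 2.238×10^-5 K/W
  R_phenolic foam = (1/0.880 − 1/1.53)/(4πk) = 0.4828/(4π·0.0249) = 1.543 K/W
ΣR = 2.238×10^-5 + 1.543 = 1.543 K/W
Q = ΔT/ΣR = (79.8 °C − 18.1 °C)/1.543 = 40.0 W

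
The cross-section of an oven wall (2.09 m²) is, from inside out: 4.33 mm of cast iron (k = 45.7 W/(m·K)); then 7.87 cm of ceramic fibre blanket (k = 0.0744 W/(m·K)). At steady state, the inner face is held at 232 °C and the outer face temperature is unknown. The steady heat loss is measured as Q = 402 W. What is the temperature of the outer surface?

Sum the resistances:
  R_cast iron = L/(kA) = 0.00433/(45.7·2.09) = 4.533×10^-5 K/W
  R_ceramic fibre blanket = L/(kA) = 0.0787/(0.0744·2.09) = 0.5061 K/W
ΣR = 0.5062 K/W
ΔT = Q·ΣR = 402 × 0.5062 = 203.5 K
Heat flows outward, so T_out = T_in − ΔT = 232 − 203.5 = 28.5 °C

T_out = 28.5 °C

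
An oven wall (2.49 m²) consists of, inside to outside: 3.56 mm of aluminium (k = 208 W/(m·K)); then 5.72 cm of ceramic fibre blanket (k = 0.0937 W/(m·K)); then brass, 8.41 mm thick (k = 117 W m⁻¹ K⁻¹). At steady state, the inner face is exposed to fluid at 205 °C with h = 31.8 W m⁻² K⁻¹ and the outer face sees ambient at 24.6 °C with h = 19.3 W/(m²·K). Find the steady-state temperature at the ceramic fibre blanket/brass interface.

T = 38.1 °C

Series thermal resistances, inner to outer:
  R_conv,in = 1/(hA) = 1/(31.8·2.49) = 0.01263 K/W
  R_aluminium = L/(kA) = 0.00356/(208·2.49) = 6.874×10^-6 K/W
  R_ceramic fibre blanket = L/(kA) = 0.0572/(0.0937·2.49) = 0.2452 K/W
  R_brass = L/(kA) = 0.00841/(117·2.49) = 2.887×10^-5 K/W
  R_conv,out = 1/(hA) = 1/(19.3·2.49) = 0.02081 K/W
ΣR = 0.01263 + 6.874×10^-6 + 0.2452 + 2.887×10^-5 + 0.02081 = 0.2787 K/W
Q = ΔT/ΣR = (205 °C − 24.6 °C)/0.2787 = 647.3 W
From the inner boundary to the ceramic fibre blanket/brass interface, ΣR_partial = 0.2578 K/W.
T_interface = T_in − Q·ΣR_partial = 205 °C − (647.3)(0.2578) = 38.1 °C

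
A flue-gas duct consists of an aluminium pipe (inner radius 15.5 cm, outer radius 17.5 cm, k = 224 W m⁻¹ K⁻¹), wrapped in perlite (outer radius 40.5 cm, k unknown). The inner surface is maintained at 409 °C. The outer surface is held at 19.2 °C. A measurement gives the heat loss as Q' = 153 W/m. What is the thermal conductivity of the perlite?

k = 0.0524 W/m·K

ΣR = ΔT/Q' = |409 − 19.2|/153 = 2.548 m·K/W
Known resistances:
  R'_aluminium = ln(0.175/0.155)/(2πk) = 0.1214/(2π·224) = 8.623×10^-5 m·K/W
R_perlite = ΣR − ΣR_known = 2.548 − 8.623×10^-5 = 2.548 m·K/W
ln(r₂/r₁)/(2πk) = 2.548 ⇒ k = 0.8391/(2π·2.548) = 0.0524 W/m·K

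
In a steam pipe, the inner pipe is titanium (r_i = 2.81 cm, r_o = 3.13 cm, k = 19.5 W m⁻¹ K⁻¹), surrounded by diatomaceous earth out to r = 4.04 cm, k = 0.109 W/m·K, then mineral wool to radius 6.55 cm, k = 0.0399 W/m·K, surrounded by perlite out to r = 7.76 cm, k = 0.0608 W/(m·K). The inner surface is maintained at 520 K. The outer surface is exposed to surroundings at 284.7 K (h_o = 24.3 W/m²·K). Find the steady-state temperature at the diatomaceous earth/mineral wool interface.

T = 489 K

Treat each layer as a resistance in series:
  R'_titanium = ln(0.0313/0.0281)/(2πk) = 0.1078/(2π·19.5) = 8.802×10^-4 m·K/W
  R'_diatomaceous earth = ln(0.0404/0.0313)/(2πk) = 0.2552/(2π·0.109) = 0.3726 m·K/W
  R'_mineral wool = ln(0.0655/0.0404)/(2πk) = 0.4832/(2π·0.0399) = 1.927 m·K/W
  R'_perlite = ln(0.0776/0.0655)/(2πk) = 0.1695/(2π·0.0608) = 0.4437 m·K/W
  R'_conv,out = 1/(2πr h) = 1/(2π·0.0776·24.3) = 0.08440 m·K/W
ΣR = 8.802×10^-4 + 0.3726 + 1.927 + 0.4437 + 0.08440 = 2.829 m·K/W
Q' = ΔT/ΣR = (520 K − 284.7 K)/2.829 = 83.17 W/m
From the inner boundary to the diatomaceous earth/mineral wool interface, ΣR_partial = 0.3735 m·K/W.
T_interface = T_in − Q'·ΣR_partial = 520 K − (83.17)(0.3735) = 489 K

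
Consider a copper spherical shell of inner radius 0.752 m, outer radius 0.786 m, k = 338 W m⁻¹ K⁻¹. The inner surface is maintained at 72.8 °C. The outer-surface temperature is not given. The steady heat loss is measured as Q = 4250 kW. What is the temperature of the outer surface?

Series resistances:
  R_copper = (1/0.752 − 1/0.786)/(4πk) = 0.05752/(4π·338) = 1.354×10^-5 K/W
ΣR = 1.354×10^-5 K/W
ΔT = Q·ΣR = 4.25×10^6 × 1.354×10^-5 = 57.55 K
Heat flows outward, so T_out = T_in − ΔT = 72.8 − 57.55 = 15.2 °C

T_out = 15.2 °C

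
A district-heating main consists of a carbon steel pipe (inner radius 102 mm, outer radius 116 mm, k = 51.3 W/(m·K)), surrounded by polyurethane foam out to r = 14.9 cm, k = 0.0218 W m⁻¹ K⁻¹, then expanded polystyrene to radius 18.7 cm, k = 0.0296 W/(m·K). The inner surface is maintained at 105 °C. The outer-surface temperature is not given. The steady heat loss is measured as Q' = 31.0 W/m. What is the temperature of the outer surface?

T_out = 10.5 °C

Series resistances:
  R'_carbon steel = ln(0.116/0.102)/(2πk) = 0.1286/(2π·51.3) = 3.990×10^-4 m·K/W
  R'_polyurethane foam = ln(0.149/0.116)/(2πk) = 0.2504/(2π·0.0218) = 1.828 m·K/W
  R'_expanded polystyrene = ln(0.187/0.149)/(2πk) = 0.2272/(2π·0.0296) = 1.221 m·K/W
ΣR = 3.050 m·K/W
ΔT = Q'·ΣR = 31.0 × 3.050 = 94.55 K
Heat flows outward, so T_out = T_in − ΔT = 105 − 94.55 = 10.5 °C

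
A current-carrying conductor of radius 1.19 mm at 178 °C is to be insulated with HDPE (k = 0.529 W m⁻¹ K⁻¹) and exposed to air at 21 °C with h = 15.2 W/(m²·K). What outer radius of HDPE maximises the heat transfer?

r_cr = 3.48 cm

For a cylinder, r_cr = k_ins/h = 0.529/15.2 = 0.0348 m = 3.48 cm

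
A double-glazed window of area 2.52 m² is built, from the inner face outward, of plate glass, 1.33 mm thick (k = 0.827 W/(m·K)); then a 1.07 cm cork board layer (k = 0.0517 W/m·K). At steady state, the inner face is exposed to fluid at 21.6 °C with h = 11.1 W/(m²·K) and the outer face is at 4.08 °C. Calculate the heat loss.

Q = 148 W

Series thermal resistances, inner to outer:
  R_conv,in = 1/(hA) = 1/(11.1·2.52) = 0.03575 K/W
  R_plate glass = L/(kA) = 0.00133/(0.827·2.52) = 6.382×10^-4 K/W
  R_cork board = L/(kA) = 0.0107/(0.0517·2.52) = 0.08213 K/W
ΣR = 0.03575 + 6.382×10^-4 + 0.08213 = 0.1185 K/W
Q = ΔT/ΣR = (21.6 °C − 4.08 °C)/0.1185 = 148 W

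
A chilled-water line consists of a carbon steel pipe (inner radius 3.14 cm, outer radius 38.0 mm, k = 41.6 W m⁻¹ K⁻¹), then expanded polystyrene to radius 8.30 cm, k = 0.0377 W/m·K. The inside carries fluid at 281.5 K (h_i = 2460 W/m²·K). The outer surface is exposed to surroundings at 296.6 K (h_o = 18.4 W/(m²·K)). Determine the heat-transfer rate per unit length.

Series thermal resistances, inner to outer:
  R'_conv,in = 1/(2πr h) = 1/(2π·0.0314·2460) = 0.002060 m·K/W
  R'_carbon steel = ln(0.0380/0.0314)/(2πk) = 0.1908/(2π·41.6) = 7.299×10^-4 m·K/W
  R'_expanded polystyrene = ln(0.0830/0.0380)/(2πk) = 0.7813/(2π·0.0377) = 3.298 m·K/W
  R'_conv,out = 1/(2πr h) = 1/(2π·0.0830·18.4) = 0.1042 m·K/W
ΣR = 0.002060 + 7.299×10^-4 + 3.298 + 0.1042 = 3.405 m·K/W
Q' = ΔT/ΣR = (281.5 K − 296.6 K)/3.405 = -4.43 W/m
(Negative Q' ⇒ heat flows inward; heat gain = 4.43 W/m.)

Q' = 4.43 W/m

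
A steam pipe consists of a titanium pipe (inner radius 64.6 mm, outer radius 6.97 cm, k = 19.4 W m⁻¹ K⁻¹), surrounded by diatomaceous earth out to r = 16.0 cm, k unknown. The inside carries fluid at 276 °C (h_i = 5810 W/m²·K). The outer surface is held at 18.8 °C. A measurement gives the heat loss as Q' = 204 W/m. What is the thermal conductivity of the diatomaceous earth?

k = 0.105 W/m·K

ΣR = ΔT/Q' = |276 − 18.8|/204 = 1.261 m·K/W
Known resistances:
  R'_conv,in = 1/(2πr h) = 1/(2π·0.0646·5810) = 4.240×10^-4 m·K/W
  R'_titanium = ln(0.0697/0.0646)/(2πk) = 0.07599/(2π·19.4) = 6.234×10^-4 m·K/W
R_diatomaceous earth = ΣR − ΣR_known = 1.261 − 0.001047 = 1.260 m·K/W
ln(r₂/r₁)/(2πk) = 1.260 ⇒ k = 0.8310/(2π·1.260) = 0.105 W/m·K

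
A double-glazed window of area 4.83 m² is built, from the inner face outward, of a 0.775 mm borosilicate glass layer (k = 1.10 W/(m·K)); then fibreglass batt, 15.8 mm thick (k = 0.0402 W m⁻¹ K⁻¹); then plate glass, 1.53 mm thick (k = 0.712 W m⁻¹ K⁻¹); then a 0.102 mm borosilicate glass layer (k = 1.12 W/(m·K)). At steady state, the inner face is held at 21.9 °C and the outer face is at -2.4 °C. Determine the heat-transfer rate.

Q = 296 W

Series thermal resistances, inner to outer:
  R_borosilicate glass = L/(kA) = 7.75×10^-4/(1.10·4.83) = 1.459×10^-4 K/W
  R_fibreglass batt = L/(kA) = 0.0158/(0.0402·4.83) = 0.08137 K/W
  R_plate glass = L/(kA) = 0.00153/(0.712·4.83) = 4.449×10^-4 K/W
  R_borosilicate glass = L/(kA) = 1.02×10^-4/(1.12·4.83) = 1.886×10^-5 K/W
ΣR = 1.459×10^-4 + 0.08137 + 4.449×10^-4 + 1.886×10^-5 = 0.08198 K/W
Q = ΔT/ΣR = (21.9 °C − -2.4 °C)/0.08198 = 296 W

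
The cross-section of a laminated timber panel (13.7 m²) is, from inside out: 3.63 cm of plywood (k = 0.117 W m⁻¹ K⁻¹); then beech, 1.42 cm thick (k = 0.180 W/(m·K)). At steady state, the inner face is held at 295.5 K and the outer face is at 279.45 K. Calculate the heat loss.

Q = 565 W

Series thermal resistances, inner to outer:
  R_plywood = L/(kA) = 0.0363/(0.117·13.7) = 0.02265 K/W
  R_beech = L/(kA) = 0.0142/(0.180·13.7) = 0.005758 K/W
ΣR = 0.02265 + 0.005758 = 0.02841 K/W
Q = ΔT/ΣR = (295.5 K − 279.45 K)/0.02841 = 565 W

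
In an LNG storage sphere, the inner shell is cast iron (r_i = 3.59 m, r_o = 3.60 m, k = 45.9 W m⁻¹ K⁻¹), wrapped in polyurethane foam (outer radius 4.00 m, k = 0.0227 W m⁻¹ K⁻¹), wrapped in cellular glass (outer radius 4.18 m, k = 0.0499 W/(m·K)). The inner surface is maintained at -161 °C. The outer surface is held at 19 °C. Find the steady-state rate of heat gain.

Series thermal resistances, inner to outer:
  R_cast iron = (1/3.59 − 1/3.60)/(4πk) = 7.738×10^-4/(4π·45.9) = 1.341×10^-6 K/W
  R_polyurethane foam = (1/3.60 − 1/4.00)/(4πk) = 0.02778/(4π·0.0227) = 0.09738 K/W
  R_cellular glass = (1/4.00 − 1/4.18)/(4πk) = 0.01077/(4π·0.0499) = 0.01717 K/W
ΣR = 1.341×10^-6 + 0.09738 + 0.01717 = 0.1146 K/W
Q = ΔT/ΣR = (-161 °C − 19 °C)/0.1146 = -1570 W
(Negative Q ⇒ heat flows inward; heat gain = 1570 W.)

Q = 1570 W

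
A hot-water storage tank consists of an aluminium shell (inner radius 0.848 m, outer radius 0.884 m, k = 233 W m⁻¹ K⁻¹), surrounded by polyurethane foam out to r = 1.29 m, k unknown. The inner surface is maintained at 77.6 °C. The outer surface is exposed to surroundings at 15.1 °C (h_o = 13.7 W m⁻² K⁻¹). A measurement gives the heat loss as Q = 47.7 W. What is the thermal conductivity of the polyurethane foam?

ΣR = ΔT/Q = |77.6 − 15.1|/47.7 = 1.310 K/W
Known resistances:
  R_aluminium = (1/0.848 − 1/0.884)/(4πk) = 0.04802/(4π·233) = 1.640×10^-5 K/W
  R_conv,out = 1/(4πr²h) = 1/(4π·1.29²·13.7) = 0.003491 K/W
R_polyurethane foam = ΣR − ΣR_known = 1.310 − 0.003507 = 1.306 K/W
(1/r₁−1/r₂)/(4πk) = 1.306 ⇒ k = 0.3560/(4π·1.306) = 0.0217 W/m·K

k = 0.0217 W/m·K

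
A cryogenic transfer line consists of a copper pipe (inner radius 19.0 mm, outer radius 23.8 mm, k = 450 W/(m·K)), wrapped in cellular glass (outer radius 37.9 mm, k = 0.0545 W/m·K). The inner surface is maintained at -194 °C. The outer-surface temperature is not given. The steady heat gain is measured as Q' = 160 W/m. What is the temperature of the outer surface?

Sum the resistances:
  R'_copper = ln(0.0238/0.0190)/(2πk) = 0.2252/(2π·450) = 7.966×10^-5 m·K/W
  R'_cellular glass = ln(0.0379/0.0238)/(2πk) = 0.4653/(2π·0.0545) = 1.359 m·K/W
ΣR = 1.359 m·K/W
ΔT = Q'·ΣR = 160 × 1.359 = 217.4 K
Heat flows inward, so T_out = T_in + ΔT = -194 + 217.4 = 23.4 °C

T_out = 23.4 °C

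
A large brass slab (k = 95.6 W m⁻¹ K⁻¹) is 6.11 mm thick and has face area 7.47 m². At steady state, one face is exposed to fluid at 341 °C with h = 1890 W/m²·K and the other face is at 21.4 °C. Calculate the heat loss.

Series thermal resistances, inner to outer:
  R_conv,in = 1/(hA) = 1/(1890·7.47) = 7.083×10^-5 K/W
  R_brass = L/(kA) = 0.00611/(95.6·7.47) = 8.556×10^-6 K/W
ΣR = 7.083×10^-5 + 8.556×10^-6 = 7.939×10^-5 K/W
Q = ΔT/ΣR = (341 °C − 21.4 °C)/7.939×10^-5 = 4.03×10^6 W

Q = 4.03×10^6 W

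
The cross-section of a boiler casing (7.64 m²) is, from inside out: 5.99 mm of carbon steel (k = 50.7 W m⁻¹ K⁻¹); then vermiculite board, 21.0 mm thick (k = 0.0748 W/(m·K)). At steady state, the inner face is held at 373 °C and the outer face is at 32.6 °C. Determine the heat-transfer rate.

Q = 9.26 kW

Series thermal resistances, inner to outer:
  R_carbon steel = L/(kA) = 0.00599/(50.7·7.64) = 1.546×10^-5 K/W
  R_vermiculite board = L/(kA) = 0.0210/(0.0748·7.64) = 0.03675 K/W
ΣR = 1.546×10^-5 + 0.03675 = 0.03677 K/W
Q = ΔT/ΣR = (373 °C − 32.6 °C)/0.03677 = 9260 W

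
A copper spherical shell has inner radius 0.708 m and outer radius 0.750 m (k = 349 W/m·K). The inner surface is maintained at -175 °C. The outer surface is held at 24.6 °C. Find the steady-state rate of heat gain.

Q = 11100 kW

Q = 4πk·ΔT/(1/r₁ − 1/r₂) = 4π × 349 × 199.6 / (1/0.708 − 1/0.750) = 1.11×10^7 W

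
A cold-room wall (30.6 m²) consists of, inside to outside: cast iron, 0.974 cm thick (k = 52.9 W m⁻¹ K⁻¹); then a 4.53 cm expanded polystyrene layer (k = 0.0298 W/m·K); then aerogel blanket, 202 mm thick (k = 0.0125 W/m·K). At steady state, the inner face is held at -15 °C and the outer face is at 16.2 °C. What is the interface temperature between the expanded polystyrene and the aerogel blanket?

Resistance network (inner→outer):
  R_cast iron = L/(kA) = 0.00974/(52.9·30.6) = 6.017×10^-6 K/W
  R_expanded polystyrene = L/(kA) = 0.0453/(0.0298·30.6) = 0.04968 K/W
  R_aerogel blanket = L/(kA) = 0.202/(0.0125·30.6) = 0.5281 K/W
ΣR = 6.017×10^-6 + 0.04968 + 0.5281 = 0.5778 K/W
Q = ΔT/ΣR = (-15 °C − 16.2 °C)/0.5778 = -54.00 W
From the inner boundary to the expanded polystyrene/aerogel blanket interface, ΣR_partial = 0.04969 K/W.
T_interface = T_in − Q·ΣR_partial = -15 °C − (-54.00)(0.04969) = -12.3 °C

T = -12.3 °C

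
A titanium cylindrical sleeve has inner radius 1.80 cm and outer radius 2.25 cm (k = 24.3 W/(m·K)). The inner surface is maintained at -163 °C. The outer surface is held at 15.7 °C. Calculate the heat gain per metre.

Q' = 1.22×10^5 W/m

Q' = 2πk·ΔT/ln(r₂/r₁) = 2π × 24.3 × 178.7 / ln(0.0225/0.0180) = 1.22×10^5 W/m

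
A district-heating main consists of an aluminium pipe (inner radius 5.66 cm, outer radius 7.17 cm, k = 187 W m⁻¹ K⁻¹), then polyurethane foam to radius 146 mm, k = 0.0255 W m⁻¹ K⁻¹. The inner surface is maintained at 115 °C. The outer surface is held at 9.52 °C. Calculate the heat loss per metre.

Series thermal resistances, inner to outer:
  R'_aluminium = ln(0.0717/0.0566)/(2πk) = 0.2365/(2π·187) = 2.013×10^-4 m·K/W
  R'_polyurethane foam = ln(0.146/0.0717)/(2πk) = 0.7111/(2π·0.0255) = 4.438 m·K/W
ΣR = 2.013×10^-4 + 4.438 = 4.438 m·K/W
Q' = ΔT/ΣR = (115 °C − 9.52 °C)/4.438 = 23.8 W/m

Q' = 23.8 W/m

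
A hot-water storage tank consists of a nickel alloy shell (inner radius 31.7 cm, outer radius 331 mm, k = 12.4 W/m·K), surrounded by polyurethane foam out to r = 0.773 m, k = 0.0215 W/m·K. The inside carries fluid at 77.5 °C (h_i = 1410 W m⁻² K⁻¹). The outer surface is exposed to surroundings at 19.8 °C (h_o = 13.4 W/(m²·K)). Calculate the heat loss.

Resistance network (inner→outer):
  R_conv,in = 1/(4πr²h) = 1/(4π·0.317²·1410) = 5.616×10^-4 K/W
  R_nickel alloy = (1/0.317 − 1/0.331)/(4πk) = 0.1334/(4π·12.4) = 8.563×10^-4 K/W
  R_polyurethane foam = (1/0.331 − 1/0.773)/(4πk) = 1.727/(4π·0.0215) = 6.394 K/W
  R_conv,out = 1/(4πr²h) = 1/(4π·0.773²·13.4) = 0.009939 K/W
ΣR = 5.616×10^-4 + 8.563×10^-4 + 6.394 + 0.009939 = 6.405 K/W
Q = ΔT/ΣR = (77.5 °C − 19.8 °C)/6.405 = 9.01 W

Q = 9.01 W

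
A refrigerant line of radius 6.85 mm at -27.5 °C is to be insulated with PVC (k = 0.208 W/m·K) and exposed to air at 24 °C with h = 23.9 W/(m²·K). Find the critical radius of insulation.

r_cr = 0.870 cm

For a cylinder, r_cr = k_ins/h = 0.208/23.9 = 0.00870 m = 0.870 cm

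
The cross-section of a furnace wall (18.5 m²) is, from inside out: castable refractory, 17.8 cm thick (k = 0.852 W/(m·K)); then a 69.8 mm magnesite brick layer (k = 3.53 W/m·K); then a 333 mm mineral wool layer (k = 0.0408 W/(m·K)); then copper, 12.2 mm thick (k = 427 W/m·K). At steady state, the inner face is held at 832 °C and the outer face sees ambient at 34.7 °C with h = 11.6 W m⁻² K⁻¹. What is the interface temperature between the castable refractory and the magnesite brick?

T = 812 °C

Series thermal resistances, inner to outer:
  R_castable refractory = L/(kA) = 0.178/(0.852·18.5) = 0.01129 K/W
  R_magnesite brick = L/(kA) = 0.0698/(3.53·18.5) = 0.001069 K/W
  R_mineral wool = L/(kA) = 0.333/(0.0408·18.5) = 0.4412 K/W
  R_copper = L/(kA) = 0.0122/(427·18.5) = 1.544×10^-6 K/W
  R_conv,out = 1/(hA) = 1/(11.6·18.5) = 0.004660 K/W
ΣR = 0.01129 + 0.001069 + 0.4412 + 1.544×10^-6 + 0.004660 = 0.4582 K/W
Q = ΔT/ΣR = (832 °C − 34.7 °C)/0.4582 = 1740 W
From the inner boundary to the castable refractory/magnesite brick interface, ΣR_partial = 0.01129 K/W.
T_interface = T_in − Q·ΣR_partial = 832 °C − (1740)(0.01129) = 812 °C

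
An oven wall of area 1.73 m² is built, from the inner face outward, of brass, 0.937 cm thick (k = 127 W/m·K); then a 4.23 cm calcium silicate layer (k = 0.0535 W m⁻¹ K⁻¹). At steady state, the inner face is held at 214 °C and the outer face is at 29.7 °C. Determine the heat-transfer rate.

Treat each layer as a resistance in series:
  R_brass = L/(kA) = 0.00937/(127·1.73) = 4.265×10^-5 K/W
  R_calcium silicate = L/(kA) = 0.0423/(0.0535·1.73) = 0.4570 K/W
ΣR = 4.265×10^-5 + 0.4570 = 0.4570 K/W
Q = ΔT/ΣR = (214 °C − 29.7 °C)/0.4570 = 403 W

Q = 403 W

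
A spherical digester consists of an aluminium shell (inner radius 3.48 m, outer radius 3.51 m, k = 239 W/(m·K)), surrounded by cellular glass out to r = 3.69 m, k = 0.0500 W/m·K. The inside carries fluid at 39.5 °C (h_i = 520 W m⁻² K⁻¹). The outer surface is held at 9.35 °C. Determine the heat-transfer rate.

Q = 1360 W

Treat each layer as a resistance in series:
  R_conv,in = 1/(4πr²h) = 1/(4π·3.48²·520) = 1.264×10^-5 K/W
  R_aluminium = (1/3.48 − 1/3.51)/(4πk) = 0.002456/(4π·239) = 8.178×10^-7 K/W
  R_cellular glass = (1/3.51 − 1/3.69)/(4πk) = 0.01390/(4π·0.0500) = 0.02212 K/W
ΣR = 1.264×10^-5 + 8.178×10^-7 + 0.02212 = 0.02213 K/W
Q = ΔT/ΣR = (39.5 °C − 9.35 °C)/0.02213 = 1360 W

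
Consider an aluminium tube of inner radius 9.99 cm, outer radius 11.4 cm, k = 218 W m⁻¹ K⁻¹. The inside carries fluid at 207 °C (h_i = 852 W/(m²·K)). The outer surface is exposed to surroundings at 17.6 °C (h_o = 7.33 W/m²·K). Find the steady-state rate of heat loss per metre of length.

Treat each layer as a resistance in series:
  R'_conv,in = 1/(2πr h) = 1/(2π·0.0999·852) = 0.001870 m·K/W
  R'_aluminium = ln(0.114/0.0999)/(2πk) = 0.1320/(2π·218) = 9.639×10^-5 m·K/W
  R'_conv,out = 1/(2πr h) = 1/(2π·0.114·7.33) = 0.1905 m·K/W
ΣR = 0.001870 + 9.639×10^-5 + 0.1905 = 0.1925 m·K/W
Q' = ΔT/ΣR = (207 °C − 17.6 °C)/0.1925 = 984 W/m

Q' = 984 W/m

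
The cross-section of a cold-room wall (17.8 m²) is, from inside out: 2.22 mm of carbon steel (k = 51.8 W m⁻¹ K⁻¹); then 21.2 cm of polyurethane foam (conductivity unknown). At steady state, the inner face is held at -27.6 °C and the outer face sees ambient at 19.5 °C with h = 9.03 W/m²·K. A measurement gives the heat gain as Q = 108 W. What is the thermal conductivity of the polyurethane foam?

k = 0.0277 W/m·K

ΣR = ΔT/Q = |-27.6 − 19.5|/108 = 0.4361 K/W
Known resistances:
  R_carbon steel = L/(kA) = 0.00222/(51.8·17.8) = 2.408×10^-6 K/W
  R_conv,out = 1/(hA) = 1/(9.03·17.8) = 0.006221 K/W
R_polyurethane foam = ΣR − ΣR_known = 0.4361 − 0.006223 = 0.4299 K/W
L/(kA) = 0.4299 ⇒ k = 0.212/(0.4299·17.8) = 0.0277 W/m·K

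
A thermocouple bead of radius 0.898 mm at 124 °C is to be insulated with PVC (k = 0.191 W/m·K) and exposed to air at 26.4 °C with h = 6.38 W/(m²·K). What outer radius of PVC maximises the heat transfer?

For a sphere, r_cr = 2k_ins/h = 2·0.191/6.38 = 0.0599 m = 5.99 cm

r_cr = 5.99 cm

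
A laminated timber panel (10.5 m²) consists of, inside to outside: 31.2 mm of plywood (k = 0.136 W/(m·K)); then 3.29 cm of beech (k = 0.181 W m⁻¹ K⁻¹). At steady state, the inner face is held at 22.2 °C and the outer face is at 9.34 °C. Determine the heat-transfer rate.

Resistance network (inner→outer):
  R_plywood = L/(kA) = 0.0312/(0.136·10.5) = 0.02185 K/W
  R_beech = L/(kA) = 0.0329/(0.181·10.5) = 0.01731 K/W
ΣR = 0.02185 + 0.01731 = 0.03916 K/W
Q = ΔT/ΣR = (22.2 °C − 9.34 °C)/0.03916 = 328 W

Q = 328 W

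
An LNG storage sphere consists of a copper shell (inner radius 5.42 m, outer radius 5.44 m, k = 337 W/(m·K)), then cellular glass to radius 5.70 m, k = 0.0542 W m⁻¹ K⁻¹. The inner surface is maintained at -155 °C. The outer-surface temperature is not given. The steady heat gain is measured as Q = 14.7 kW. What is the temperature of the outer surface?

Sum the resistances:
  R_copper = (1/5.42 − 1/5.44)/(4πk) = 6.783×10^-4/(4π·337) = 1.602×10^-7 K/W
  R_cellular glass = (1/5.44 − 1/5.70)/(4πk) = 0.008385/(4π·0.0542) = 0.01231 K/W
ΣR = 0.01231 K/W
ΔT = Q·ΣR = 14700 × 0.01231 = 181.0 K
Heat flows inward, so T_out = T_in + ΔT = -155 + 181.0 = 26.0 °C

T_out = 26.0 °C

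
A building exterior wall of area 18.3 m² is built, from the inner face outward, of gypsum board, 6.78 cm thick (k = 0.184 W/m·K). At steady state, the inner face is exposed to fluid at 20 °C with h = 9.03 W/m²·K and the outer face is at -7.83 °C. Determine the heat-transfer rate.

Q = 1060 W

Series thermal resistances, inner to outer:
  R_conv,in = 1/(hA) = 1/(9.03·18.3) = 0.006051 K/W
  R_gypsum board = L/(kA) = 0.0678/(0.184·18.3) = 0.02014 K/W
ΣR = 0.006051 + 0.02014 = 0.02619 K/W
Q = ΔT/ΣR = (20 °C − -7.83 °C)/0.02619 = 1060 W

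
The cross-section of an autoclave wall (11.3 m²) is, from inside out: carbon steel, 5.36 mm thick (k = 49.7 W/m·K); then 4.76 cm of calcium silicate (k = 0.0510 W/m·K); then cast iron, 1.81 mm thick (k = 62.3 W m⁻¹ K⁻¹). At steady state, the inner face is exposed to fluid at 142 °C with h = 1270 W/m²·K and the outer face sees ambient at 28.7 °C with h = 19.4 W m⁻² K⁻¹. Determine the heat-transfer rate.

Q = 1300 W

Treat each layer as a resistance in series:
  R_conv,in = 1/(hA) = 1/(1270·11.3) = 6.968×10^-5 K/W
  R_carbon steel = L/(kA) = 0.00536/(49.7·11.3) = 9.544×10^-6 K/W
  R_calcium silicate = L/(kA) = 0.0476/(0.0510·11.3) = 0.08260 K/W
  R_cast iron = L/(kA) = 0.00181/(62.3·11.3) = 2.571×10^-6 K/W
  R_conv,out = 1/(hA) = 1/(19.4·11.3) = 0.004562 K/W
ΣR = 6.968×10^-5 + 9.544×10^-6 + 0.08260 + 2.571×10^-6 + 0.004562 = 0.08724 K/W
Q = ΔT/ΣR = (142 °C − 28.7 °C)/0.08724 = 1300 W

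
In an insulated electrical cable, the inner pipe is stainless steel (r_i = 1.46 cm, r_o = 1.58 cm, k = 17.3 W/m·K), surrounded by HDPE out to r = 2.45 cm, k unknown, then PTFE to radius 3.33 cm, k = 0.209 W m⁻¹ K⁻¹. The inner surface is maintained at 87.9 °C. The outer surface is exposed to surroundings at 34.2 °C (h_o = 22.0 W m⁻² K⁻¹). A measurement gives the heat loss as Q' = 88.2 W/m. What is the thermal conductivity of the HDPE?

k = 0.444 W/m·K

ΣR = ΔT/Q' = |87.9 − 34.2|/88.2 = 0.6088 m·K/W
Known resistances:
  R'_stainless steel = ln(0.0158/0.0146)/(2πk) = 0.07899/(2π·17.3) = 7.267×10^-4 m·K/W
  R'_PTFE = ln(0.0333/0.0245)/(2πk) = 0.3069/(2π·0.209) = 0.2337 m·K/W
  R'_conv,out = 1/(2πr h) = 1/(2π·0.0333·22.0) = 0.2172 m·K/W
R_HDPE = ΣR − ΣR_known = 0.6088 − 0.4516 = 0.1572 m·K/W
ln(r₂/r₁)/(2πk) = 0.1572 ⇒ k = 0.4387/(2π·0.1572) = 0.444 W/m·K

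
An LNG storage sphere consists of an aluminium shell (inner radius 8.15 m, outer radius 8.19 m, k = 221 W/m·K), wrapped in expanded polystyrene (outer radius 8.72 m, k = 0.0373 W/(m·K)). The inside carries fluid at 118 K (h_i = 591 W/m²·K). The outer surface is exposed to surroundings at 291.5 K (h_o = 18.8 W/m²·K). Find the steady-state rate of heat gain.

Q = 10900 W

Series thermal resistances, inner to outer:
  R_conv,in = 1/(4πr²h) = 1/(4π·8.15²·591) = 2.027×10^-6 K/W
  R_aluminium = (1/8.15 − 1/8.19)/(4πk) = 5.993×10^-4/(4π·221) = 2.158×10^-7 K/W
  R_expanded polystyrene = (1/8.19 − 1/8.72)/(4πk) = 0.007421/(4π·0.0373) = 0.01583 K/W
  R_conv,out = 1/(4πr²h) = 1/(4π·8.72²·18.8) = 5.567×10^-5 K/W
ΣR = 2.027×10^-6 + 2.158×10^-7 + 0.01583 + 5.567×10^-5 = 0.01589 K/W
Q = ΔT/ΣR = (118 K − 291.5 K)/0.01589 = -10900 W
(Negative Q ⇒ heat flows inward; heat gain = 10900 W.)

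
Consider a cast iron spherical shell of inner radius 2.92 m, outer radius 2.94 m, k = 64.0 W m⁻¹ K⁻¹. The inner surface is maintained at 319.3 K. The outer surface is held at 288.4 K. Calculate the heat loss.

Q = 4πk·ΔT/(1/r₁ − 1/r₂) = 4π × 64.0 × 30.9 / (1/2.92 − 1/2.94) = 1.07×10^7 W

Q = 10700 kW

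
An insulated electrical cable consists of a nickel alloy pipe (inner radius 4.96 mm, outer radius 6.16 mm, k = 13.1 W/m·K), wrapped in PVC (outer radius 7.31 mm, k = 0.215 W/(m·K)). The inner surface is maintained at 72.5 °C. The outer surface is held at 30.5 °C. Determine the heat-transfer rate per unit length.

Series thermal resistances, inner to outer:
  R'_nickel alloy = ln(0.00616/0.00496)/(2πk) = 0.2167/(2π·13.1) = 0.002632 m·K/W
  R'_PVC = ln(0.00731/0.00616)/(2πk) = 0.1712/(2π·0.215) = 0.1267 m·K/W
ΣR = 0.002632 + 0.1267 = 0.1293 m·K/W
Q' = ΔT/ΣR = (72.5 °C − 30.5 °C)/0.1293 = 325 W/m

Q' = 325 W/m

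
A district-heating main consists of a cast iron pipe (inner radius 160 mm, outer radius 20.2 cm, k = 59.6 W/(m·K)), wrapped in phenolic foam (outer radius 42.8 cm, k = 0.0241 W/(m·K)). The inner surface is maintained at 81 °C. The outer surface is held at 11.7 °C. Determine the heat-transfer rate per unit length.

Resistance network (inner→outer):
  R'_cast iron = ln(0.202/0.160)/(2πk) = 0.2331/(2π·59.6) = 6.225×10^-4 m·K/W
  R'_phenolic foam = ln(0.428/0.202)/(2πk) = 0.7509/(2π·0.0241) = 4.959 m·K/W
ΣR = 6.225×10^-4 + 4.959 = 4.960 m·K/W
Q' = ΔT/ΣR = (81 °C − 11.7 °C)/4.960 = 14.0 W/m

Q' = 14.0 W/m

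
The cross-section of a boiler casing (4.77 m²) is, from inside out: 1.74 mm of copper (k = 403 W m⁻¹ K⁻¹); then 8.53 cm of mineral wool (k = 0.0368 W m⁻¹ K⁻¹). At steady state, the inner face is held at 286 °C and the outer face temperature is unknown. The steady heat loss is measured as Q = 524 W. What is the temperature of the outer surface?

Sum the resistances:
  R_copper = L/(kA) = 0.00174/(403·4.77) = 9.052×10^-7 K/W
  R_mineral wool = L/(kA) = 0.0853/(0.0368·4.77) = 0.4859 K/W
ΣR = 0.4859 K/W
ΔT = Q·ΣR = 524 × 0.4859 = 254.6 K
Heat flows outward, so T_out = T_in − ΔT = 286 − 254.6 = 31.4 °C

T_out = 31.4 °C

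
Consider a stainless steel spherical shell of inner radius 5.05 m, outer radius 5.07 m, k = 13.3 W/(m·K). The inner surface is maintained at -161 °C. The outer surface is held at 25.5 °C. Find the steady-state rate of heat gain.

Q = 39900 kW

Q = 4πk·ΔT/(1/r₁ − 1/r₂) = 4π × 13.3 × 186.5 / (1/5.05 − 1/5.07) = 3.99×10^7 W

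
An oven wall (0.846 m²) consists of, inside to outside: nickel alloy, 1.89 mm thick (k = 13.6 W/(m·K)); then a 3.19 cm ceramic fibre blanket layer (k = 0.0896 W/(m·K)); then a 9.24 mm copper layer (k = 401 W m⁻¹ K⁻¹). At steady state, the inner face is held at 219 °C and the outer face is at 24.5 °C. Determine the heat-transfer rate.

Treat each layer as a resistance in series:
  R_nickel alloy = L/(kA) = 0.00189/(13.6·0.846) = 1.643×10^-4 K/W
  R_ceramic fibre blanket = L/(kA) = 0.0319/(0.0896·0.846) = 0.4208 K/W
  R_copper = L/(kA) = 0.00924/(401·0.846) = 2.724×10^-5 K/W
ΣR = 1.643×10^-4 + 0.4208 + 2.724×10^-5 = 0.4210 K/W
Q = ΔT/ΣR = (219 °C − 24.5 °C)/0.4210 = 462 W

Q = 462 W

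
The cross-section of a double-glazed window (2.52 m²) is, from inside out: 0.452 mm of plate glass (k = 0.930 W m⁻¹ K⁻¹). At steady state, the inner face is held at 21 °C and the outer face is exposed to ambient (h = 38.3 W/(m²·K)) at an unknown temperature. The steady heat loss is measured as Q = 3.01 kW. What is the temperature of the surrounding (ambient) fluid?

T_out = -10.8 °C

Series resistances:
  R_plate glass = L/(kA) = 4.52×10^-4/(0.930·2.52) = 1.929×10^-4 K/W
  R_conv,out = 1/(hA) = 1/(38.3·2.52) = 0.01036 K/W
ΣR = 0.01055 K/W
ΔT = Q·ΣR = 3010 × 0.01055 = 31.76 K
Heat flows outward, so T_out = T_in − ΔT = 21 − 31.76 = -10.8 °C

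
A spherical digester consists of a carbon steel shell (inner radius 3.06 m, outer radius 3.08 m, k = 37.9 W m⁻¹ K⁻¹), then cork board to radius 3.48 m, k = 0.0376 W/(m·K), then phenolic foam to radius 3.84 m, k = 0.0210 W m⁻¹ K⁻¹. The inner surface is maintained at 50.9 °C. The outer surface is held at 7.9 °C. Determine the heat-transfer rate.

Treat each layer as a resistance in series:
  R_carbon steel = (1/3.06 − 1/3.08)/(4πk) = 0.002122/(4π·37.9) = 4.456×10^-6 K/W
  R_cork board = (1/3.08 − 1/3.48)/(4πk) = 0.03732/(4π·0.0376) = 0.07898 K/W
  R_phenolic foam = (1/3.48 − 1/3.84)/(4πk) = 0.02694/(4π·0.0210) = 0.1021 K/W
ΣR = 4.456×10^-6 + 0.07898 + 0.1021 = 0.1811 K/W
Q = ΔT/ΣR = (50.9 °C − 7.9 °C)/0.1811 = 237 W

Q = 237 W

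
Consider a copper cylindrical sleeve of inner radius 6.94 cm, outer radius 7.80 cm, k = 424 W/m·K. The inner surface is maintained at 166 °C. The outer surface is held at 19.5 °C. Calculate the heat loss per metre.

Q' = 2πk·ΔT/ln(r₂/r₁) = 2π × 424 × 146.5 / ln(0.0780/0.0694) = 3.34×10^6 W/m

Q' = 3340 kW/m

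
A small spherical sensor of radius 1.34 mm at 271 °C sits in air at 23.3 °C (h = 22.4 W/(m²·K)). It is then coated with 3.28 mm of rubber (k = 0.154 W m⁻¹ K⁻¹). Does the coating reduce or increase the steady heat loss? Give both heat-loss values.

Critical radius for a sphere: r_cr = 2k/h = 0.0138 m = 1.38 cm.
Outer radius after coating: r₂ = 0.00134 + 0.00328 = 0.00462 m.
Since r₁ < r_cr and r₂ ≤ r_cr, the coating moves toward the maximum at r_cr — heat loss rises.
Bare: R = 1/(4πr₁²h) = 1978 K/W; Q = 247.7/1978 = 0.125 W.
Coated: R = R_cond + R_conv = 440.2 K/W; Q = 247.7/440.2 = 0.563 W.

increases: 0.125 → 0.563 W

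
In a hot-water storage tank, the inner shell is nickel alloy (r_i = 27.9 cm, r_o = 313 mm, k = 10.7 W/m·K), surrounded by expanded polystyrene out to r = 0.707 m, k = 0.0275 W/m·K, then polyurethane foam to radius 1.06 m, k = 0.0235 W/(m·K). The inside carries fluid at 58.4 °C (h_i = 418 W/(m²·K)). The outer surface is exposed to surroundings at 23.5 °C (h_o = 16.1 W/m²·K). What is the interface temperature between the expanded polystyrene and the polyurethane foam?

Treat each layer as a resistance in series:
  R_conv,in = 1/(4πr²h) = 1/(4π·0.279²·418) = 0.002446 K/W
  R_nickel alloy = (1/0.279 − 1/0.313)/(4πk) = 0.3893/(4π·10.7) = 0.002896 K/W
  R_expanded polystyrene = (1/0.313 − 1/0.707)/(4πk) = 1.780/(4π·0.0275) = 5.152 K/W
  R_polyurethane foam = (1/0.707 − 1/1.06)/(4πk) = 0.4710/(4π·0.0235) = 1.595 K/W
  R_conv,out = 1/(4πr²h) = 1/(4π·1.06²·16.1) = 0.004399 K/W
ΣR = 0.002446 + 0.002896 + 5.152 + 1.595 + 0.004399 = 6.757 K/W
Q = ΔT/ΣR = (58.4 °C − 23.5 °C)/6.757 = 5.165 W
From the inner boundary to the expanded polystyrene/polyurethane foam interface, ΣR_partial = 5.157 K/W.
T_interface = T_in − Q·ΣR_partial = 58.4 °C − (5.165)(5.157) = 31.8 °C

T = 31.8 °C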